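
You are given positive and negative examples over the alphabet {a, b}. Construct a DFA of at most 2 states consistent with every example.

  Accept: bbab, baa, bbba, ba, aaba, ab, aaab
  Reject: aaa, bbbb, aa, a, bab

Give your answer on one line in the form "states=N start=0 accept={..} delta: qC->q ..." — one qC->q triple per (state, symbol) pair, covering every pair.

State merging on the prefix tree: take the shortest (then alphabetical) example prefix whose next move is undefined and point that move at state 0, else 1, else 2, ...; a target is out if some Accept/Reject pair would then sit in one state with the same input left (inseparable). If every existing state is out, open a new one.
a: 0a undefined. 0a->0: ok.
b: 0b undefined. 0b->0: no, bbab/aaa meet in 0. Open state 1: 0b->1.
ba: 1a undefined. 1a->0: no, baa/aaa meet in 0. 1a->1: ok.
bb: 1b undefined. 1b->0: ok.
All examples now run through 2 states with every (state, symbol) defined. Accept strings end in {1}, Reject strings end in {0}; accept={1}.

states=2 start=0 accept={1} delta: 0a->0 0b->1 1a->1 1b->0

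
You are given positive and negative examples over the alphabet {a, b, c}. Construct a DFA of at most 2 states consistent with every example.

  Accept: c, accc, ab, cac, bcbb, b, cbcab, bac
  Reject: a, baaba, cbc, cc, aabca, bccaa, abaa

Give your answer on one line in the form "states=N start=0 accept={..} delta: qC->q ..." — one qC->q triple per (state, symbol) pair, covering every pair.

Grow the machine one transition at a time. Run the examples from 0; the earliest place one falls off (shortest prefix, ties alphabetical) gets sent to the lowest-numbered state that keeps every Accept/Reject pair distinguishable — a pair clashes when both reach the same state with identical unread suffix — and to a fresh state only if none does.
a: 0a undefined. 0a->0: ok.
b: 0b undefined. 0b->0: no, ab/a meet in 0. Open state 1: 0b->1.
c: 0c undefined. 0c->0: no, c/a meet in 0. 0c->1: ok.
ba: 1a undefined. 1a->0: ok.
bc: 1c undefined. 1c->0: ok.
cb: 1b undefined. 1b->0: no, c/cbc meet in 1. 1b->1: ok.
All examples now run through 2 states with every (state, symbol) defined. Accept strings end in {1}, Reject strings end in {0}; accept={1}.

states=2 start=0 accept={1} delta: 0a->0 0b->1 0c->1 1a->0 1b->1 1c->0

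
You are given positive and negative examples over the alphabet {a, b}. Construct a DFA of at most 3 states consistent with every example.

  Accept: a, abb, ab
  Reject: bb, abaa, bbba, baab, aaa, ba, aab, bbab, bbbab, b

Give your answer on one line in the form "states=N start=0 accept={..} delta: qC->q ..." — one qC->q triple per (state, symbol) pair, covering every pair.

Fold the examples into a partial DFA from state 0: repeatedly fix the first undefined (state, symbol) met by the shortest-then-alphabetical prefix, trying targets in increasing order and rejecting any under which an Accept and a Reject string meet in one state with the same remainder; add a state when all current targets are rejected. Accepting states are where Accept strings end.
a: 0a undefined. 0a->0: no, a/aaa meet in 0. Open state 1: 0a->1.
b: 0b undefined. 0b->0: no, a/bbba meet in 1. 0b->1: no, a/b meet in 1. Open state 2: 0b->2.
aa: 1a undefined. 1a->0: no, a/aaa meet in 1. 1a->1: no, a/aaa meet in 1. 1a->2: ok.
ab: 1b undefined. 1b->0: no, abb/abaa meet in 2. 1b->1: ok.
ba: 2a undefined. 2a->0: no, a/baab meet in 1. 2a->1: no, a/abaa meet in 1. 2a->2: ok.
bb: 2b undefined. 2b->0: no, a/bbab meet in 1. 2b->1: no, a/bb meet in 1. 2b->2: ok.
All examples now run through 3 states with every (state, symbol) defined. Accept strings end in {1}, Reject strings end in {2}; accept={1}.

states=3 start=0 accept={1} delta: 0a->1 0b->2 1a->2 1b->1 2a->2 2b->2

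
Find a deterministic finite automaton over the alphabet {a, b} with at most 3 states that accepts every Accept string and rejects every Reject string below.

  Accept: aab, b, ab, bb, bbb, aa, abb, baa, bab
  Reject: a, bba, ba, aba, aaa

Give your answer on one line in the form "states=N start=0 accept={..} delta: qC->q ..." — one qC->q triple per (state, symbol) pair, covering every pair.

Fold the examples into a partial DFA from state 0: repeatedly fix the first undefined (state, symbol) met by the shortest-then-alphabetical prefix, trying targets in increasing order and rejecting any under which an Accept and a Reject string meet in one state with the same remainder; add a state when all current targets are rejected. Accepting states are where Accept strings end.
a: 0a undefined. 0a->0: no, aa/a meet in 0. Open state 1: 0a->1.
b: 0b undefined. 0b->0: ok.
aa: 1a undefined. 1a->0: ok.
ab: 1b undefined. 1b->0: ok.
All examples now run through 2 states with every (state, symbol) defined. Accept strings end in {0}, Reject strings end in {1}; accept={0}.

states=2 start=0 accept={0} delta: 0a->1 0b->0 1a->0 1b->0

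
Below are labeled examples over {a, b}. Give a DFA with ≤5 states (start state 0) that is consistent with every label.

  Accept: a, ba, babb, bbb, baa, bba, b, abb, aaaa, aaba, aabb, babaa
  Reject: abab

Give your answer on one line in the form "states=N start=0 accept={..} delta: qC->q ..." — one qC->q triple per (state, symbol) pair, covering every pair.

State merging on the prefix tree: take the shortest (then alphabetical) example prefix whose next move is undefined and point that move at state 0, else 1, else 2, ...; a target is out if some Accept/Reject pair would then sit in one state with the same input left (inseparable). If every existing state is out, open a new one.
a: 0a undefined. 0a->0: ok.
b: 0b undefined. 0b->0: no, a/abab meet in 0. Open state 1: 0b->1.
ba: 1a undefined. 1a->0: no, b/abab meet in 1. 1a->1: no, abb/abab meet in 1 with "b" left. Open state 2: 1a->2.
bb: 1b undefined. 1b->0: ok.
baa: 2a undefined. 2a->0: ok.
bab: 2b undefined. 2b->0: no, a/abab meet in 0. 2b->1: no, bbb/abab meet in 1. 2b->2: no, ba/abab meet in 2. Open state 3: 2b->3.
baba: 3a undefined. 3a->0: ok.
babb: 3b undefined. 3b->0: ok.
All examples now run through 4 states with every (state, symbol) defined. Accept strings end in {0,1,2}, Reject strings end in {3}; accept={0,1,2}.

states=4 start=0 accept={0,1,2} delta: 0a->0 0b->1 1a->2 1b->0 2a->0 2b->3 3a->0 3b->0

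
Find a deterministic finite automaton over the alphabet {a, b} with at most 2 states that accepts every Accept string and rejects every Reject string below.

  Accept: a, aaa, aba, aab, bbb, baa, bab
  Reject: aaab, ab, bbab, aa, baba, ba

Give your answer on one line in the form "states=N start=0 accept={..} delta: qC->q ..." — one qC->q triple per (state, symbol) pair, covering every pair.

states=2 start=0 accept={1} delta: 0a->1 0b->1 1a->0 1b->0

Fold the examples into a partial DFA from state 0: repeatedly fix the first undefined (state, symbol) met by the shortest-then-alphabetical prefix, trying targets in increasing order and rejecting any under which an Accept and a Reject string meet in one state with the same remainder; add a state when all current targets are rejected. Accepting states are where Accept strings end.
a: 0a undefined. 0a->0: no, a/aa meet in 0. Open state 1: 0a->1.
b: 0b undefined. 0b->0: no, a/ba meet in 1. 0b->1: ok.
aa: 1a undefined. 1a->0: ok.
ab: 1b undefined. 1b->0: ok.
All examples now run through 2 states with every (state, symbol) defined. Accept strings end in {1}, Reject strings end in {0}; accept={1}.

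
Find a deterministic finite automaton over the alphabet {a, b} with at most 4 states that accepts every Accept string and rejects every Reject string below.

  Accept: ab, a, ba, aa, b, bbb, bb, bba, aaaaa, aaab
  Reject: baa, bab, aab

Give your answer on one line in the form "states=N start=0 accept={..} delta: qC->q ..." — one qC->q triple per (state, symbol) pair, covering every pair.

states=4 start=0 accept={0,1,2} delta: 0a->1 0b->1 1a->2 1b->0 2a->3 2b->3 3a->0 3b->0

State merging on the prefix tree: take the shortest (then alphabetical) example prefix whose next move is undefined and point that move at state 0, else 1, else 2, ...; a target is out if some Accept/Reject pair would then sit in one state with the same input left (inseparable). If every existing state is out, open a new one.
a: 0a undefined. 0a->0: no, ab/aab meet in 0 with "b" left. Open state 1: 0a->1.
b: 0b undefined. 0b->0: no, ab/bab meet in 1 with "b" left. 0b->1: ok.
aa: 1a undefined. 1a->0: no, a/baa meet in 1. 1a->1: no, ab/bab meet in 1 with "b" left. Open state 2: 1a->2.
ab: 1b undefined. 1b->0: ok.
aaa: 2a undefined. 2a->0: no, ab/baa meet in 0. 2a->1: no, a/baa meet in 1. 2a->2: no, ba/baa meet in 2. Open state 3: 2a->3.
aab: 2b undefined. 2b->0: no, ab/bab meet in 0. 2b->1: no, a/bab meet in 1. 2b->2: no, ba/bab meet in 2. 2b->3: ok.
aaaa: 3a undefined. 3a->0: ok.
aaab: 3b undefined. 3b->0: ok.
All examples now run through 4 states with every (state, symbol) defined. Accept strings end in {0,1,2}, Reject strings end in {3}; accept={0,1,2}.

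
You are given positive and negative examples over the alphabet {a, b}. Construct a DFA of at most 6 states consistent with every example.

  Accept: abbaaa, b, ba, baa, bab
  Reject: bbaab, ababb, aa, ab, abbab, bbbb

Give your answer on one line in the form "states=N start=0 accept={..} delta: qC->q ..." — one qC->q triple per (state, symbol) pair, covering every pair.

Fold the examples into a partial DFA from state 0: repeatedly fix the first undefined (state, symbol) met by the shortest-then-alphabetical prefix, trying targets in increasing order and rejecting any under which an Accept and a Reject string meet in one state with the same remainder; add a state when all current targets are rejected. Accepting states are where Accept strings end.
a: 0a undefined. 0a->0: no, b/ab meet in 0 with "b" left. Open state 1: 0a->1.
b: 0b undefined. 0b->0: no, b/bbbb meet in 0. 0b->1: no, ba/aa meet in 1 with "a" left. Open state 2: 0b->2.
aa: 1a undefined. 1a->0: ok.
ab: 1b undefined. 1b->0: no, b/ababb meet in 2. 1b->1: no, abbaaa/aa meet in 0. 1b->2: no, b/ab meet in 2. Open state 3: 1b->3.
ba: 2a undefined. 2a->0: no, ba/aa meet in 0. 2a->1: no, baa/aa meet in 0. 2a->2: ok.
bb: 2b undefined. 2b->0: no, b/bbaab meet in 2. 2b->1: ok.
aba: 3a undefined. 3a->0: no, bab/ababb meet in 1. 3a->1: ok.
abb: 3b undefined. 3b->0: ok.
All examples now run through 4 states with every (state, symbol) defined. Accept strings end in {1,2}, Reject strings end in {0,3}; accept={1,2}.

states=4 start=0 accept={1,2} delta: 0a->1 0b->2 1a->0 1b->3 2a->2 2b->1 3a->1 3b->0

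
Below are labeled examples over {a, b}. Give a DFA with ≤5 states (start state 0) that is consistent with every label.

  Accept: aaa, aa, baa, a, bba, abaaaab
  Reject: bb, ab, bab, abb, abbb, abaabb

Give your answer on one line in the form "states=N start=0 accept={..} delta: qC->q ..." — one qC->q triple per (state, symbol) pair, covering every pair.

Grow the machine one transition at a time. Run the examples from 0; the earliest place one falls off (shortest prefix, ties alphabetical) gets sent to the lowest-numbered state that keeps every Accept/Reject pair distinguishable — a pair clashes when both reach the same state with identical unread suffix — and to a fresh state only if none does.
a: 0a undefined. 0a->0: ok.
b: 0b undefined. 0b->0: no, aaa/bb meet in 0. Open state 1: 0b->1.
ba: 1a undefined. 1a->0: no, abaaaab/ab meet in 1. 1a->1: no, baa/ab meet in 1. Open state 2: 1a->2.
bb: 1b undefined. 1b->0: no, aaa/bb meet in 0. 1b->1: ok.
baa: 2a undefined. 2a->0: no, abaaaab/bb meet in 1. 2a->1: no, baa/bb meet in 1. 2a->2: no, abaaaab/bab meet in 2 with "b" left. Open state 3: 2a->3.
bab: 2b undefined. 2b->0: no, aaa/bab meet in 0. 2b->1: ok.
abaaa: 3a undefined. 3a->0: no, abaaaab/bb meet in 1. 3a->1: no, abaaaab/bb meet in 1. 3a->2: ok.
abaab: 3b undefined. 3b->0: ok.
All examples now run through 4 states with every (state, symbol) defined. Accept strings end in {0,2,3}, Reject strings end in {1}; accept={0,2,3}.

states=4 start=0 accept={0,2,3} delta: 0a->0 0b->1 1a->2 1b->1 2a->3 2b->1 3a->2 3b->0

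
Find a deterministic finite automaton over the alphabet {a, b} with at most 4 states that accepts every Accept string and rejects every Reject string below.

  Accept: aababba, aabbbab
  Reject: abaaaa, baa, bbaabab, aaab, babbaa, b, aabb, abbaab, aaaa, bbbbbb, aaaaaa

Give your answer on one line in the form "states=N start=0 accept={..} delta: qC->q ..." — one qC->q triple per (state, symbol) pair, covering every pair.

states=4 start=0 accept={3} delta: 0a->0 0b->1 1a->0 1b->2 2a->3 2b->2 3a->0 3b->3

Grow the machine one transition at a time. Run the examples from 0; the earliest place one falls off (shortest prefix, ties alphabetical) gets sent to the lowest-numbered state that keeps every Accept/Reject pair distinguishable — a pair clashes when both reach the same state with identical unread suffix — and to a fresh state only if none does.
a: 0a undefined. 0a->0: ok.
b: 0b undefined. 0b->0: no, aababba/abaaaa meet in 0. Open state 1: 0b->1.
ba: 1a undefined. 1a->0: ok.
bb: 1b undefined. 1b->0: no, aababba/abaaaa meet in 0. 1b->1: no, aababba/abaaaa meet in 0. Open state 2: 1b->2.
bba: 2a undefined. 2a->0: no, aababba/abaaaa meet in 0. 2a->1: no, aababba/bbaabab meet in 1. 2a->2: no, aababba/babbaa meet in 2. Open state 3: 2a->3.
bbb: 2b undefined. 2b->0: no, aabbbab/aaab meet in 1. 2b->1: no, aabbbab/aaab meet in 1. 2b->2: ok.
bbaa: 3a undefined. 3a->0: ok.
aabbbab: 3b undefined. 3b->0: no, aabbbab/abaaaa meet in 0. 3b->1: no, aabbbab/bbaabab meet in 1. 3b->2: no, aabbbab/aabb meet in 2. 3b->3: ok.
All examples now run through 4 states with every (state, symbol) defined. Accept strings end in {3}, Reject strings end in {0,1,2}; accept={3}.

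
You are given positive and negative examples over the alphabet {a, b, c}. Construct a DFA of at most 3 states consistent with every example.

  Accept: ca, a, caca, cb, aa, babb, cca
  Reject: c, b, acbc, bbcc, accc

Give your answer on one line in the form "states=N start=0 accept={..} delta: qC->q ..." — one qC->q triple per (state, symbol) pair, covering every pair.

Fold the examples into a partial DFA from state 0: repeatedly fix the first undefined (state, symbol) met by the shortest-then-alphabetical prefix, trying targets in increasing order and rejecting any under which an Accept and a Reject string meet in one state with the same remainder; add a state when all current targets are rejected. Accepting states are where Accept strings end.
a: 0a undefined. 0a->0: ok.
b: 0b undefined. 0b->0: no, a/b meet in 0. Open state 1: 0b->1.
c: 0c undefined. 0c->0: no, ca/c meet in 0. 0c->1: ok.
ba: 1a undefined. 1a->0: ok.
bb: 1b undefined. 1b->0: ok.
cc: 1c undefined. 1c->0: no, ca/bbcc meet in 0. 1c->1: ok.
All examples now run through 2 states with every (state, symbol) defined. Accept strings end in {0}, Reject strings end in {1}; accept={0}.

states=2 start=0 accept={0} delta: 0a->0 0b->1 0c->1 1a->0 1b->0 1c->1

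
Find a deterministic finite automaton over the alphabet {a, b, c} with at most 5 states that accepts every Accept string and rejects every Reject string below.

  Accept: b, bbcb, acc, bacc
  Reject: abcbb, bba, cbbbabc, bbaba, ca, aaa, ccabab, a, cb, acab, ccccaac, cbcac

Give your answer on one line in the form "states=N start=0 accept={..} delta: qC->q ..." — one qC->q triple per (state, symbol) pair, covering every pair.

states=4 start=0 accept={1} delta: 0a->0 0b->1 0c->1 1a->2 1b->2 1c->1 2a->2 2b->2 2c->3 3a->2 3b->1 3c->1

Grow the machine one transition at a time. Run the examples from 0; the earliest place one falls off (shortest prefix, ties alphabetical) gets sent to the lowest-numbered state that keeps every Accept/Reject pair distinguishable — a pair clashes when both reach the same state with identical unread suffix — and to a fresh state only if none does.
a: 0a undefined. 0a->0: ok.
b: 0b undefined. 0b->0: no, b/bba meet in 0. Open state 1: 0b->1.
c: 0c undefined. 0c->0: no, b/cb meet in 1. 0c->1: ok.
ba: 1a undefined. 1a->0: no, b/acab meet in 1. 1a->1: no, b/ca meet in 1. Open state 2: 1a->2.
bb: 1b undefined. 1b->0: no, bbcb/bba meet in 0. 1b->1: no, b/cb meet in 1. 1b->2: ok.
cc: 1c undefined. 1c->0: no, b/ccccaac meet in 1. 1c->1: ok.
bac: 2c undefined. 2c->0: no, b/cbcac meet in 1. 2c->1: no, b/cbcac meet in 1. 2c->2: no, bbcb/abcbb meet in 2 with "b" left. Open state 3: 2c->3.
bba: 2a undefined. 2a->0: no, b/ccccaac meet in 1. 2a->1: no, b/bba meet in 1. 2a->2: ok.
cbb: 2b undefined. 2b->0: no, b/cbbbabc meet in 1. 2b->1: no, b/abcbb meet in 1. 2b->2: ok.
bacc: 3c undefined. 3c->0: no, bacc/aaa meet in 0. 3c->1: ok.
bbcb: 3b undefined. 3b->0: no, bbcb/aaa meet in 0. 3b->1: ok.
cbca: 3a undefined. 3a->0: no, b/cbcac meet in 1. 3a->1: no, b/cbcac meet in 1. 3a->2: ok.
All examples now run through 4 states with every (state, symbol) defined. Accept strings end in {1}, Reject strings end in {0,2,3}; accept={1}.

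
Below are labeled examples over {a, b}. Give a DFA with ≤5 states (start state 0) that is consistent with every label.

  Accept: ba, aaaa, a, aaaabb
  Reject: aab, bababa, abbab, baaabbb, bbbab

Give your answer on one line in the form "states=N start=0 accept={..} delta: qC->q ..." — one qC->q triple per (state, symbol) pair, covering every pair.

states=4 start=0 accept={0,2} delta: 0a->0 0b->1 1a->2 1b->0 2a->0 2b->3 3a->3 3b->3

Grow the machine one transition at a time. Run the examples from 0; the earliest place one falls off (shortest prefix, ties alphabetical) gets sent to the lowest-numbered state that keeps every Accept/Reject pair distinguishable — a pair clashes when both reach the same state with identical unread suffix — and to a fresh state only if none does.
a: 0a undefined. 0a->0: ok.
b: 0b undefined. 0b->0: no, ba/aab meet in 0. Open state 1: 0b->1.
ba: 1a undefined. 1a->0: no, ba/bababa meet in 0. 1a->1: no, ba/aab meet in 1. Open state 2: 1a->2.
bb: 1b undefined. 1b->0: ok.
baa: 2a undefined. 2a->0: ok.
bab: 2b undefined. 2b->0: no, ba/bababa meet in 2. 2b->1: no, ba/bababa meet in 2. 2b->2: no, ba/bababa meet in 2. Open state 3: 2b->3.
baba: 3a undefined. 3a->0: no, ba/bababa meet in 2. 3a->1: no, aaaa/bababa meet in 0. 3a->2: no, ba/bababa meet in 2. 3a->3: ok.
babab: 3b undefined. 3b->0: no, aaaa/bababa meet in 0. 3b->1: no, ba/bababa meet in 2. 3b->2: no, aaaa/bababa meet in 0. 3b->3: ok.
All examples now run through 4 states with every (state, symbol) defined. Accept strings end in {0,2}, Reject strings end in {1,3}; accept={0,2}.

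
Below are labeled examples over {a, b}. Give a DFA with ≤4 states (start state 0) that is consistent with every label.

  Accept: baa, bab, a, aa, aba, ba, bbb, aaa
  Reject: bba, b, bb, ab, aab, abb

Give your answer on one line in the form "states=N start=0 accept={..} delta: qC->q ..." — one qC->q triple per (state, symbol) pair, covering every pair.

Grow the machine one transition at a time. Run the examples from 0; the earliest place one falls off (shortest prefix, ties alphabetical) gets sent to the lowest-numbered state that keeps every Accept/Reject pair distinguishable — a pair clashes when both reach the same state with identical unread suffix — and to a fresh state only if none does.
a: 0a undefined. 0a->0: ok.
b: 0b undefined. 0b->0: no, baa/bba meet in 0. Open state 1: 0b->1.
ba: 1a undefined. 1a->0: no, bab/b meet in 1. 1a->1: no, baa/b meet in 1. Open state 2: 1a->2.
bb: 1b undefined. 1b->0: no, a/bba meet in 0. 1b->1: no, aba/bba meet in 2. 1b->2: no, baa/bba meet in 2 with "a" left. Open state 3: 1b->3.
baa: 2a undefined. 2a->0: ok.
bab: 2b undefined. 2b->0: ok.
bba: 3a undefined. 3a->0: no, baa/bba meet in 0. 3a->1: ok.
bbb: 3b undefined. 3b->0: ok.
All examples now run through 4 states with every (state, symbol) defined. Accept strings end in {0,2}, Reject strings end in {1,3}; accept={0,2}.

states=4 start=0 accept={0,2} delta: 0a->0 0b->1 1a->2 1b->3 2a->0 2b->0 3a->1 3b->0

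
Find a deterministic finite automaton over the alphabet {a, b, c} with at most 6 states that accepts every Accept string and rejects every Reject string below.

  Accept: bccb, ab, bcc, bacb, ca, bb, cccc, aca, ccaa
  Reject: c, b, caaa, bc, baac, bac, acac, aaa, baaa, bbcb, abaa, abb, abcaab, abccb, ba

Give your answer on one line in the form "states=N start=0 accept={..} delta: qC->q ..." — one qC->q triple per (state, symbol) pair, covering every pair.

states=6 start=0 accept={3,4} delta: 0a->1 0b->1 0c->2 1a->0 1b->3 1c->2 2a->3 2b->3 2c->4 3a->0 3b->0 3c->5 4a->2 4b->3 4c->2 5a->1 5b->0 5c->0

Grow the machine one transition at a time. Run the examples from 0; the earliest place one falls off (shortest prefix, ties alphabetical) gets sent to the lowest-numbered state that keeps every Accept/Reject pair distinguishable — a pair clashes when both reach the same state with identical unread suffix — and to a fresh state only if none does.
a: 0a undefined. 0a->0: no, bccb/abccb meet in 0 with "bccb" left. Open state 1: 0a->1.
b: 0b undefined. 0b->0: no, bb/b meet in 0. 0b->1: ok.
c: 0c undefined. 0c->0: no, ca/b meet in 1. 0c->1: no, ca/ba meet in 1 with "a" left. Open state 2: 0c->2.
aa: 1a undefined. 1a->0: ok.
ab: 1b undefined. 1b->0: no, ab/baaa meet in 0. 1b->1: no, bccb/abccb meet in 1 with "ccb" left. 1b->2: no, ab/c meet in 2. Open state 3: 1b->3.
ac: 1c undefined. 1c->0: no, bcc/c meet in 2. 1c->1: no, bcc/b meet in 1. 1c->2: ok.
ca: 2a undefined. 2a->0: no, ca/caaa meet in 0. 2a->1: no, ca/b meet in 1. 2a->2: no, bcc/acac meet in 2 with "c" left. 2a->3: ok.
cc: 2c undefined. 2c->0: no, bccb/b meet in 1. 2c->1: no, bcc/b meet in 1. 2c->2: no, bcc/c meet in 2. 2c->3: no, bccb/abb meet in 3 with "b" left. Open state 4: 2c->4.
aba: 3a undefined. 3a->0: ok.
abb: 3b undefined. 3b->0: ok.
abc: 3c undefined. 3c->0: no, bacb/abccb meet in 2 with "b" left. 3c->1: no, ab/bbcb meet in 3. 3c->2: no, bccb/abccb meet in 4 with "b" left. 3c->3: no, ab/acac meet in 3. 3c->4: no, bccb/bbcb meet in 4 with "b" left. Open state 5: 3c->5.
cca: 4a undefined. 4a->0: no, ccaa/b meet in 1. 4a->1: no, ccaa/baaa meet in 0. 4a->2: ok.
ccc: 4c undefined. 4c->0: no, cccc/c meet in 2. 4c->1: no, cccc/c meet in 2. 4c->2: ok.
abca: 5a undefined. 5a->0: no, ab/abcaab meet in 3. 5a->1: ok.
abcc: 5c undefined. 5c->0: ok.
bacb: 2b undefined. 2b->0: no, bacb/baaa meet in 0. 2b->1: no, bacb/b meet in 1. 2b->2: no, bacb/c meet in 2. 2b->3: ok.
bbcb: 5b undefined. 5b->0: ok.
bccb: 4b undefined. 4b->0: no, bccb/baaa meet in 0. 4b->1: no, bccb/b meet in 1. 4b->2: no, bccb/c meet in 2. 4b->3: ok.
All examples now run through 6 states with every (state, symbol) defined. Accept strings end in {3,4}, Reject strings end in {0,1,2,5}; accept={3,4}.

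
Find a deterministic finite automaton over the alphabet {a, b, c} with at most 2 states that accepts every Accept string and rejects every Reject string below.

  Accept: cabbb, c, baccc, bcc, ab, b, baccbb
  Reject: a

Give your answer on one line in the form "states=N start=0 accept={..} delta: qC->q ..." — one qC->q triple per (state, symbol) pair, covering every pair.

states=2 start=0 accept={1} delta: 0a->0 0b->1 0c->1 1a->0 1b->1 1c->0

Grow the machine one transition at a time. Run the examples from 0; the earliest place one falls off (shortest prefix, ties alphabetical) gets sent to the lowest-numbered state that keeps every Accept/Reject pair distinguishable — a pair clashes when both reach the same state with identical unread suffix — and to a fresh state only if none does.
a: 0a undefined. 0a->0: ok.
b: 0b undefined. 0b->0: no, ab/a meet in 0. Open state 1: 0b->1.
c: 0c undefined. 0c->0: no, c/a meet in 0. 0c->1: ok.
ba: 1a undefined. 1a->0: ok.
bc: 1c undefined. 1c->0: ok.
cabb: 1b undefined. 1b->0: no, baccbb/a meet in 0. 1b->1: ok.
All examples now run through 2 states with every (state, symbol) defined. Accept strings end in {1}, Reject strings end in {0}; accept={1}.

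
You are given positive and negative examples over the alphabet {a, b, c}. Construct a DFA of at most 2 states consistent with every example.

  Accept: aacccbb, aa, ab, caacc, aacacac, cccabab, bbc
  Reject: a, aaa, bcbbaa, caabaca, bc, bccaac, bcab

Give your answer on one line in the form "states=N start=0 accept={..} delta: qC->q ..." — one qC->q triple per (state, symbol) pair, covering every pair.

Grow the machine one transition at a time. Run the examples from 0; the earliest place one falls off (shortest prefix, ties alphabetical) gets sent to the lowest-numbered state that keeps every Accept/Reject pair distinguishable — a pair clashes when both reach the same state with identical unread suffix — and to a fresh state only if none does.
a: 0a undefined. 0a->0: no, aa/a meet in 0. Open state 1: 0a->1.
b: 0b undefined. 0b->0: no, bbc/bc meet in 0 with "c" left. 0b->1: ok.
c: 0c undefined. 0c->0: ok.
aa: 1a undefined. 1a->0: ok.
ab: 1b undefined. 1b->0: ok.
bc: 1c undefined. 1c->0: no, aacccbb/bcbbaa meet in 0. 1c->1: ok.
All examples now run through 2 states with every (state, symbol) defined. Accept strings end in {0}, Reject strings end in {1}; accept={0}.

states=2 start=0 accept={0} delta: 0a->1 0b->1 0c->0 1a->0 1b->0 1c->1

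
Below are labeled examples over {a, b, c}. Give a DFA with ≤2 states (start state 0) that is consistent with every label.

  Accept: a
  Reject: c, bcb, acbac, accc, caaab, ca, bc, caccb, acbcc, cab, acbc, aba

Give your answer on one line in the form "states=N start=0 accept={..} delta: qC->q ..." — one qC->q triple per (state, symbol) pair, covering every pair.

states=2 start=0 accept={0} delta: 0a->0 0b->1 0c->1 1a->1 1b->1 1c->1

Grow the machine one transition at a time. Run the examples from 0; the earliest place one falls off (shortest prefix, ties alphabetical) gets sent to the lowest-numbered state that keeps every Accept/Reject pair distinguishable — a pair clashes when both reach the same state with identical unread suffix — and to a fresh state only if none does.
a: 0a undefined. 0a->0: ok.
b: 0b undefined. 0b->0: no, a/aba meet in 0. Open state 1: 0b->1.
c: 0c undefined. 0c->0: no, a/c meet in 0. 0c->1: ok.
bc: 1c undefined. 1c->0: no, a/bc meet in 0. 1c->1: ok.
ca: 1a undefined. 1a->0: no, a/ca meet in 0. 1a->1: ok.
acb: 1b undefined. 1b->0: no, a/bcb meet in 0. 1b->1: ok.
All examples now run through 2 states with every (state, symbol) defined. Accept strings end in {0}, Reject strings end in {1}; accept={0}.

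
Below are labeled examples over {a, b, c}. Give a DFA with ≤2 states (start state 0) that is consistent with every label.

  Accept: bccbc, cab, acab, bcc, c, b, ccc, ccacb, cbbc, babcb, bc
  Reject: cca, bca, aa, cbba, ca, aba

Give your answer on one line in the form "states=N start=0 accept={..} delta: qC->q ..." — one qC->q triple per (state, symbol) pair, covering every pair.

State merging on the prefix tree: take the shortest (then alphabetical) example prefix whose next move is undefined and point that move at state 0, else 1, else 2, ...; a target is out if some Accept/Reject pair would then sit in one state with the same input left (inseparable). If every existing state is out, open a new one.
a: 0a undefined. 0a->0: ok.
b: 0b undefined. 0b->0: no, b/aa meet in 0. Open state 1: 0b->1.
c: 0c undefined. 0c->0: no, c/cca meet in 0. 0c->1: ok.
ba: 1a undefined. 1a->0: ok.
bc: 1c undefined. 1c->0: no, bc/cca meet in 0. 1c->1: ok.
cb: 1b undefined. 1b->0: no, ccacb/cca meet in 0. 1b->1: ok.
All examples now run through 2 states with every (state, symbol) defined. Accept strings end in {1}, Reject strings end in {0}; accept={1}.

states=2 start=0 accept={1} delta: 0a->0 0b->1 0c->1 1a->0 1b->1 1c->1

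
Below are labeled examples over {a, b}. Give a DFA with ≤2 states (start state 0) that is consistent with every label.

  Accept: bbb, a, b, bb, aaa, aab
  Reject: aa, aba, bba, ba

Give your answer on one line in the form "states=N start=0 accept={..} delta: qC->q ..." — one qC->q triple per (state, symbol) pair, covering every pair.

states=2 start=0 accept={1} delta: 0a->1 0b->1 1a->0 1b->1

State merging on the prefix tree: take the shortest (then alphabetical) example prefix whose next move is undefined and point that move at state 0, else 1, else 2, ...; a target is out if some Accept/Reject pair would then sit in one state with the same input left (inseparable). If every existing state is out, open a new one.
a: 0a undefined. 0a->0: no, a/aa meet in 0. Open state 1: 0a->1.
b: 0b undefined. 0b->0: no, a/bba meet in 1. 0b->1: ok.
aa: 1a undefined. 1a->0: ok.
ab: 1b undefined. 1b->0: no, bbb/aba meet in 1. 1b->1: ok.
All examples now run through 2 states with every (state, symbol) defined. Accept strings end in {1}, Reject strings end in {0}; accept={1}.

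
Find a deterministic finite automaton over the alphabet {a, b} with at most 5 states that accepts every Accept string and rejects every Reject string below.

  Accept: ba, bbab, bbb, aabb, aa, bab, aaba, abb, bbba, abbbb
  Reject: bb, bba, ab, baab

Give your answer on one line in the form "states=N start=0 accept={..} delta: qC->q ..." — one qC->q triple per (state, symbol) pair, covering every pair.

states=4 start=0 accept={0,1,2} delta: 0a->1 0b->1 1a->2 1b->3 2a->1 2b->0 3a->3 3b->1

Grow the machine one transition at a time. Run the examples from 0; the earliest place one falls off (shortest prefix, ties alphabetical) gets sent to the lowest-numbered state that keeps every Accept/Reject pair distinguishable — a pair clashes when both reach the same state with identical unread suffix — and to a fresh state only if none does.
a: 0a undefined. 0a->0: no, aabb/bb meet in 0 with "bb" left. Open state 1: 0a->1.
b: 0b undefined. 0b->0: no, ba/bba meet in 1. 0b->1: ok.
aa: 1a undefined. 1a->0: no, aabb/bb meet in 1 with "b" left. 1a->1: no, bab/bb meet in 1 with "b" left. Open state 2: 1a->2.
ab: 1b undefined. 1b->0: no, bbab/bb meet in 0. 1b->1: no, ba/bba meet in 2. 1b->2: no, ba/bb meet in 2. Open state 3: 1b->3.
aab: 2b undefined. 2b->0: ok.
abb: 3b undefined. 3b->0: no, abbbb/bb meet in 3. 3b->1: ok.
baa: 2a undefined. 2a->0: no, bbb/baab meet in 1. 2a->1: ok.
bba: 3a undefined. 3a->0: no, bab/bba meet in 0. 3a->1: no, bbab/bb meet in 3. 3a->2: no, ba/bba meet in 2. 3a->3: ok.
All examples now run through 4 states with every (state, symbol) defined. Accept strings end in {0,1,2}, Reject strings end in {3}; accept={0,1,2}.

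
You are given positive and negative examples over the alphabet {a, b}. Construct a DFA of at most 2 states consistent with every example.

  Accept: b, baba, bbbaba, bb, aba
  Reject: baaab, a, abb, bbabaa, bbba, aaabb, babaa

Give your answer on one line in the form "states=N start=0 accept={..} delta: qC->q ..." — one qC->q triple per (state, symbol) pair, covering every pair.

states=2 start=0 accept={0} delta: 0a->1 0b->0 1a->0 1b->1

Fold the examples into a partial DFA from state 0: repeatedly fix the first undefined (state, symbol) met by the shortest-then-alphabetical prefix, trying targets in increasing order and rejecting any under which an Accept and a Reject string meet in one state with the same remainder; add a state when all current targets are rejected. Accepting states are where Accept strings end.
a: 0a undefined. 0a->0: no, bb/abb meet in 0 with "bb" left. Open state 1: 0a->1.
b: 0b undefined. 0b->0: ok.
aa: 1a undefined. 1a->0: ok.
ab: 1b undefined. 1b->0: no, b/baaab meet in 0. 1b->1: ok.
All examples now run through 2 states with every (state, symbol) defined. Accept strings end in {0}, Reject strings end in {1}; accept={0}.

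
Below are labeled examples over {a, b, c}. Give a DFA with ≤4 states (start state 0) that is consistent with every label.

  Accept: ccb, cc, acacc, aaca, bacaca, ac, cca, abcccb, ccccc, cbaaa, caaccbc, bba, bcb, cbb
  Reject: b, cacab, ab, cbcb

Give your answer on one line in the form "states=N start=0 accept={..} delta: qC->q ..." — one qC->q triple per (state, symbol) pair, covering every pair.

Fold the examples into a partial DFA from state 0: repeatedly fix the first undefined (state, symbol) met by the shortest-then-alphabetical prefix, trying targets in increasing order and rejecting any under which an Accept and a Reject string meet in one state with the same remainder; add a state when all current targets are rejected. Accepting states are where Accept strings end.
a: 0a undefined. 0a->0: ok.
b: 0b undefined. 0b->0: no, bba/b meet in 0. Open state 1: 0b->1.
c: 0c undefined. 0c->0: no, ccb/b meet in 1. 0c->1: no, ac/b meet in 1. Open state 2: 0c->2.
ba: 1a undefined. 1a->0: ok.
bb: 1b undefined. 1b->0: ok.
bc: 1c undefined. 1c->0: no, bcb/b meet in 1. 1c->1: ok.
ca: 2a undefined. 2a->0: ok.
cb: 2b undefined. 2b->0: no, aaca/cbcb meet in 0. 2b->1: no, aaca/cbcb meet in 0. 2b->2: no, ccb/cbcb meet in 2 with "cb" left. Open state 3: 2b->3.
cc: 2c undefined. 2c->0: no, ccb/b meet in 1. 2c->1: no, cc/b meet in 1. 2c->2: ok.
cba: 3a undefined. 3a->0: ok.
cbb: 3b undefined. 3b->0: ok.
cbc: 3c undefined. 3c->0: ok.
All examples now run through 4 states with every (state, symbol) defined. Accept strings end in {0,2,3}, Reject strings end in {1}; accept={0,2,3}.

states=4 start=0 accept={0,2,3} delta: 0a->0 0b->1 0c->2 1a->0 1b->0 1c->1 2a->0 2b->3 2c->2 3a->0 3b->0 3c->0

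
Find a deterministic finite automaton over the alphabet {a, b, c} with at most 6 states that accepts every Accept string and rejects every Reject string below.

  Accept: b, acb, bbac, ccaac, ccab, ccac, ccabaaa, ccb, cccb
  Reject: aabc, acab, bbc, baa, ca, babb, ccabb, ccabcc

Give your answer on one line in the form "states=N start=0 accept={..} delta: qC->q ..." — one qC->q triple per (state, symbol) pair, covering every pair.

states=5 start=0 accept={1,4} delta: 0a->0 0b->1 0c->1 1a->2 1b->1 1c->3 2a->0 2b->2 2c->1 3a->3 3b->4 3c->1 4a->4 4b->0 4c->1

Grow the machine one transition at a time. Run the examples from 0; the earliest place one falls off (shortest prefix, ties alphabetical) gets sent to the lowest-numbered state that keeps every Accept/Reject pair distinguishable — a pair clashes when both reach the same state with identical unread suffix — and to a fresh state only if none does.
a: 0a undefined. 0a->0: ok.
b: 0b undefined. 0b->0: no, b/baa meet in 0. Open state 1: 0b->1.
c: 0c undefined. 0c->0: no, b/acab meet in 1. 0c->1: ok.
ba: 1a undefined. 1a->0: no, b/acab meet in 1. 1a->1: no, b/baa meet in 1. Open state 2: 1a->2.
bb: 1b undefined. 1b->0: no, b/bbc meet in 1. 1b->1: ok.
cc: 1c undefined. 1c->0: no, b/ccabb meet in 1. 1c->1: no, b/aabc meet in 1. 1c->2: no, ccb/acab meet in 2 with "b" left. Open state 3: 1c->3.
baa: 2a undefined. 2a->0: ok.
bab: 2b undefined. 2b->0: no, b/babb meet in 1. 2b->1: no, b/acab meet in 1. 2b->2: ok.
cca: 3a undefined. 3a->0: no, b/ccabb meet in 1. 3a->1: no, b/ccabb meet in 1. 3a->2: no, ccab/acab meet in 2. 3a->3: ok.
ccb: 3b undefined. 3b->0: no, b/ccabb meet in 1. 3b->1: no, b/ccabb meet in 1. 3b->2: no, ccab/acab meet in 2. 3b->3: no, ccab/aabc meet in 3. Open state 4: 3b->4.
ccc: 3c undefined. 3c->0: no, ccaac/baa meet in 0. 3c->1: ok.
bbac: 2c undefined. 2c->0: no, bbac/baa meet in 0. 2c->1: ok.
ccaba: 4a undefined. 4a->0: no, ccabaaa/baa meet in 0. 4a->1: no, ccabaaa/baa meet in 0. 4a->2: no, ccabaaa/baa meet in 0. 4a->3: no, ccabaaa/aabc meet in 3. 4a->4: ok.
ccabb: 4b undefined. 4b->0: ok.
ccabc: 4c undefined. 4c->0: no, b/ccabcc meet in 1. 4c->1: ok.
All examples now run through 5 states with every (state, symbol) defined. Accept strings end in {1,4}, Reject strings end in {0,2,3}; accept={1,4}.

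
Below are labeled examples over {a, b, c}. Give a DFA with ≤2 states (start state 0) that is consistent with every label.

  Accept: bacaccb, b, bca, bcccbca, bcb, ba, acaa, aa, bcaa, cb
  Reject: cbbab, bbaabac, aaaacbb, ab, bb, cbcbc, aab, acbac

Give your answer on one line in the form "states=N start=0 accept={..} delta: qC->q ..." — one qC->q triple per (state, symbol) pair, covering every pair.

states=2 start=0 accept={1} delta: 0a->1 0b->1 0c->0 1a->1 1b->0 1c->0

Fold the examples into a partial DFA from state 0: repeatedly fix the first undefined (state, symbol) met by the shortest-then-alphabetical prefix, trying targets in increasing order and rejecting any under which an Accept and a Reject string meet in one state with the same remainder; add a state when all current targets are rejected. Accepting states are where Accept strings end.
a: 0a undefined. 0a->0: no, b/ab meet in 0 with "b" left. Open state 1: 0a->1.
b: 0b undefined. 0b->0: no, b/bb meet in 0. 0b->1: ok.
c: 0c undefined. 0c->0: ok.
aa: 1a undefined. 1a->0: no, b/aab meet in 1. 1a->1: ok.
ab: 1b undefined. 1b->0: ok.
ac: 1c undefined. 1c->0: ok.
All examples now run through 2 states with every (state, symbol) defined. Accept strings end in {1}, Reject strings end in {0}; accept={1}.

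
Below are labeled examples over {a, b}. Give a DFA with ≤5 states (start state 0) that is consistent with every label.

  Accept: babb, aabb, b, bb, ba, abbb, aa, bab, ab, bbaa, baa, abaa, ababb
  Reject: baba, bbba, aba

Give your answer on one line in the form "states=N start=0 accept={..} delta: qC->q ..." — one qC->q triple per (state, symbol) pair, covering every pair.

states=3 start=0 accept={1,2} delta: 0a->1 0b->1 1a->1 1b->2 2a->0 2b->2

Fold the examples into a partial DFA from state 0: repeatedly fix the first undefined (state, symbol) met by the shortest-then-alphabetical prefix, trying targets in increasing order and rejecting any under which an Accept and a Reject string meet in one state with the same remainder; add a state when all current targets are rejected. Accepting states are where Accept strings end.
a: 0a undefined. 0a->0: no, ba/aba meet in 0 with "ba" left. Open state 1: 0a->1.
b: 0b undefined. 0b->0: no, ba/bbba meet in 1. 0b->1: ok.
aa: 1a undefined. 1a->0: no, ba/baba meet in 0. 1a->1: ok.
ab: 1b undefined. 1b->0: no, babb/baba meet in 1. 1b->1: no, babb/baba meet in 1. Open state 2: 1b->2.
aba: 2a undefined. 2a->0: ok.
abb: 2b undefined. 2b->0: no, babb/baba meet in 0. 2b->1: no, babb/bbba meet in 1. 2b->2: ok.
All examples now run through 3 states with every (state, symbol) defined. Accept strings end in {1,2}, Reject strings end in {0}; accept={1,2}.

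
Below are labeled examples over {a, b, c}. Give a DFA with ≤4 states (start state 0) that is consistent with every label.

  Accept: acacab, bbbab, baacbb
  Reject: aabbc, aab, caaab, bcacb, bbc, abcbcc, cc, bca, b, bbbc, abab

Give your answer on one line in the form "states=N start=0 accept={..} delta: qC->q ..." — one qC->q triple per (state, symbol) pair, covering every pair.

Grow the machine one transition at a time. Run the examples from 0; the earliest place one falls off (shortest prefix, ties alphabetical) gets sent to the lowest-numbered state that keeps every Accept/Reject pair distinguishable — a pair clashes when both reach the same state with identical unread suffix — and to a fresh state only if none does.
a: 0a undefined. 0a->0: ok.
b: 0b undefined. 0b->0: no, bbbab/aab meet in 0. Open state 1: 0b->1.
c: 0c undefined. 0c->0: no, acacab/aab meet in 1. 0c->1: ok.
ba: 1a undefined. 1a->0: no, acacab/aab meet in 1. 1a->1: ok.
bb: 1b undefined. 1b->0: no, bbbab/caaab meet in 0. 1b->1: no, bbbab/aab meet in 1. Open state 2: 1b->2.
bc: 1c undefined. 1c->0: no, acacab/aab meet in 1. 1c->1: no, acacab/caaab meet in 2. 1c->2: ok.
bbb: 2b undefined. 2b->0: no, bbbab/aab meet in 1. 2b->1: no, bbbab/caaab meet in 2. 2b->2: no, baacbb/caaab meet in 2. Open state 3: 2b->3.
bbc: 2c undefined. 2c->0: ok.
bca: 2a undefined. 2a->0: no, acacab/aab meet in 1. 2a->1: no, acacab/caaab meet in 2. 2a->2: ok.
bbba: 3a undefined. 3a->0: no, bbbab/aab meet in 1. 3a->1: no, bbbab/caaab meet in 2. 3a->2: ok.
bbbc: 3c undefined. 3c->0: ok.
baacbb: 3b undefined. 3b->0: no, baacbb/aabbc meet in 0. 3b->1: no, baacbb/aab meet in 1. 3b->2: no, baacbb/caaab meet in 2. 3b->3: ok.
All examples now run through 4 states with every (state, symbol) defined. Accept strings end in {3}, Reject strings end in {0,1,2}; accept={3}.

states=4 start=0 accept={3} delta: 0a->0 0b->1 0c->1 1a->1 1b->2 1c->2 2a->2 2b->3 2c->0 3a->2 3b->3 3c->0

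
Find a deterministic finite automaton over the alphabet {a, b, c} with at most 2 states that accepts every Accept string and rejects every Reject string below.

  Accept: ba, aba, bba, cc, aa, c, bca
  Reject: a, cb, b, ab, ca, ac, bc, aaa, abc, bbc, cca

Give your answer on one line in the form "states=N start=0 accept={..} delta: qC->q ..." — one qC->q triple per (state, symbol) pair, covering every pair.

State merging on the prefix tree: take the shortest (then alphabetical) example prefix whose next move is undefined and point that move at state 0, else 1, else 2, ...; a target is out if some Accept/Reject pair would then sit in one state with the same input left (inseparable). If every existing state is out, open a new one.
a: 0a undefined. 0a->0: no, aa/a meet in 0. Open state 1: 0a->1.
b: 0b undefined. 0b->0: no, ba/a meet in 1. 0b->1: ok.
c: 0c undefined. 0c->0: ok.
aa: 1a undefined. 1a->0: ok.
ab: 1b undefined. 1b->0: no, ba/ab meet in 0. 1b->1: ok.
ac: 1c undefined. 1c->0: no, ba/ac meet in 0. 1c->1: ok.
All examples now run through 2 states with every (state, symbol) defined. Accept strings end in {0}, Reject strings end in {1}; accept={0}.

states=2 start=0 accept={0} delta: 0a->1 0b->1 0c->0 1a->0 1b->1 1c->1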